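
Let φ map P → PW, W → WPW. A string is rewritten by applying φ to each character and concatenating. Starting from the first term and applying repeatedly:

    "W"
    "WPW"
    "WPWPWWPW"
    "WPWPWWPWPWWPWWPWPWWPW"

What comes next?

WPWPWWPWPWWPWWPWPWWPWPWWPWWPWPWWPWWPWPWWPWPWWPWWPWPWWPW

Applying the rule to each of the 21 symbols of WPWPWWPWPWWPWWPWPWWPW gives the pieces WPW PW WPW PW WPW WPW PW WPW PW WPW WPW PW WPW WPW PW WPW PW WPW WPW PW WPW, which concatenate to the answer.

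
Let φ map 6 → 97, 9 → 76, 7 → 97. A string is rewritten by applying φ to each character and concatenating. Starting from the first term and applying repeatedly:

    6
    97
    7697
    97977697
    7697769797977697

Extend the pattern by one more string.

Rewriting the 16 symbols of 7697769797977697 one by one yields 97 97 76 97 97 97 76 97 76 97 76 97 97 97 76 97; concatenated:

97977697979776977697769797977697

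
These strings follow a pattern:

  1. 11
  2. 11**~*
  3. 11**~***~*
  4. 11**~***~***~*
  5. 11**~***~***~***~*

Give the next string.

Every step adds **~* to the end: s(k+1) = s(k)·**~*.
Applying this once more to 11**~***~***~***~*:

11**~***~***~***~***~*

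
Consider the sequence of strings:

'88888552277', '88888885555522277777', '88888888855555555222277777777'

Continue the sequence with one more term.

88888888888555555555552222277777777777

Term n consists of 2n+3 8's, followed by 3n-1 5's, followed by n+1 2's, followed by 3n-1 7's (n = 1, 2, …).
At n = 4 the blocks have lengths 11, 11, 5, 11.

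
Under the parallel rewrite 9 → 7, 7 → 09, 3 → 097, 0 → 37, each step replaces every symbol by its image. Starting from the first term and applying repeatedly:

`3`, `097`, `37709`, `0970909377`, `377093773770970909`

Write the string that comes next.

Replace each of the 18 characters of 377093773770970909 in place — 097 09 09 37 7 097 09 09 097 09 09 37 7 09 37 7 37 7 — and concatenate.

09709093770970909097090937709377377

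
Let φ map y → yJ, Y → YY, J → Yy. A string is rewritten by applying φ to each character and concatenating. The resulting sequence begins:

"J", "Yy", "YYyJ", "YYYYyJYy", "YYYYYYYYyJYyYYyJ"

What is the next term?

YYYYYYYYYYYYYYYYyJYyYYyJYYYYyJYy

Replace each of the 16 characters of YYYYYYYYyJYyYYyJ in place — YY YY YY YY YY YY YY YY yJ Yy YY yJ YY YY yJ Yy — and concatenate.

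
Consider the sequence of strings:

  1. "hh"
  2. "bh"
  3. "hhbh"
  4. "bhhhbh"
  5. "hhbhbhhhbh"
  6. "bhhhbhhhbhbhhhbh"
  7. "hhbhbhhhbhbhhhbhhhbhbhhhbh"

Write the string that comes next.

bhhhbhhhbhbhhhbhhhbhbhhhbhbhhhbhhhbhbhhhbh

This is a Fibonacci-style word recurrence s(k) = s(k−2)·s(k−1): e.g. hh·bh = hhbh.
Continuing: bhhhbhhhbhbhhhbh · hhbhbhhhbhbhhhbhhhbhbhhhbh gives term 8.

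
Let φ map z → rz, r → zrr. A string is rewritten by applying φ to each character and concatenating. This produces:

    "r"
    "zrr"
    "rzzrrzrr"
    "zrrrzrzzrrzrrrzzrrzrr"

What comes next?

rzzrrzrrzrrrzzrrrzrzzrrzrrrzzrrzrrzrrrzrzzrrzrrrzzrrzrr

Applying the rule to each of the 21 symbols of zrrrzrzzrrzrrrzzrrzrr gives the pieces rz zrr zrr zrr rz zrr rz rz zrr zrr rz zrr zrr zrr rz rz zrr zrr rz zrr zrr, which concatenate to the answer.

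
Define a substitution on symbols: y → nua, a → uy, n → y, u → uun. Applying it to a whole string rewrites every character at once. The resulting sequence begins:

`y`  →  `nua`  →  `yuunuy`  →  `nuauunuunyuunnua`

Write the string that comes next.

Rewriting the 16 symbols of nuauunuunyuunnua one by one yields y uun uy uun uun y uun uun y nua uun uun y y uun uy; concatenated:

yuunuyuunuunyuunuunynuauunuunyyuunuy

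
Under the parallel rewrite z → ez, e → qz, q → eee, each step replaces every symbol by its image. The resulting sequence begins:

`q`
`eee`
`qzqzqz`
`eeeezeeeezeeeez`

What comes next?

Rewriting the 15 symbols of eeeezeeeezeeeez one by one yields qz qz qz qz ez qz qz qz qz ez qz qz qz qz ez; concatenated:

qzqzqzqzezqzqzqzqzezqzqzqzqzez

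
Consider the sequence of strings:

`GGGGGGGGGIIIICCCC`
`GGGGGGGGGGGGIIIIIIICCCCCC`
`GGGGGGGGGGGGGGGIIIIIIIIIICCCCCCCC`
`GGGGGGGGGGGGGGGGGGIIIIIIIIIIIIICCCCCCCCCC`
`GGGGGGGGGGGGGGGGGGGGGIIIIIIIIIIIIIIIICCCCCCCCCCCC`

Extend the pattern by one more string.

GGGGGGGGGGGGGGGGGGGGGGGGIIIIIIIIIIIIIIIIIIICCCCCCCCCCCCCC

Term n consists of 3n+3 G's, followed by 3n-2 I's, followed by 2n C's, where the shown terms are n = 2, 3, 4, 5, 6.
Setting n = 7 gives 24, 19, 14 characters in each block.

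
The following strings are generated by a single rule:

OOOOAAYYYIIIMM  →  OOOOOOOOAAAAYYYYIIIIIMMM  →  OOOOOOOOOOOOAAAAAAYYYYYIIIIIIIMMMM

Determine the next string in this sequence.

OOOOOOOOOOOOOOOOAAAAAAAAYYYYYYIIIIIIIIIMMMMM

The n-th term is 4n O's then 2n A's then n+2 Y's then 2n+1 I's then n+1 M's (n = 1, 2, …).
At n = 4 the blocks have lengths 16, 8, 6, 9, 5.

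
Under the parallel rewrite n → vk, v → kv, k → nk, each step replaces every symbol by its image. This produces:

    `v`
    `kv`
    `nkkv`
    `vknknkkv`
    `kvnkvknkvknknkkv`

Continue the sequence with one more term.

nkkvvknkkvnkvknkkvnkvknkvknknkkv

Applying the rule to each of the 16 symbols of kvnkvknkvknknkkv gives the pieces nk kv vk nk kv nk vk nk kv nk vk nk vk nk nk kv, which concatenate to the answer.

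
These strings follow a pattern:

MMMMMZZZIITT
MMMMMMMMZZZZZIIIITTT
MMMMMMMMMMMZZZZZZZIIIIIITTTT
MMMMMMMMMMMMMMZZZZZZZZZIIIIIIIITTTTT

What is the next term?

Each string has the form M^{3n+2} Z^{2n+1} I^{2n} T^{n+1} (n = 1, 2, …).
Setting n = 5 gives 17, 11, 10, 6 characters in each block.

MMMMMMMMMMMMMMMMMZZZZZZZZZZZIIIIIIIIIITTTTTT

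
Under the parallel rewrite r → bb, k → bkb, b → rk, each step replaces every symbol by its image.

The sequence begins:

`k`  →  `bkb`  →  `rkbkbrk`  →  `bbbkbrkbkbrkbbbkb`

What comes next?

rkrkrkbkbrkbbbkbrkbkbrkbbbkbrkrkrkbkbrk

φ(bbbkbrkbkbrkbbbkb) expands symbol-by-symbol to rk rk rk bkb rk bb bkb rk bkb rk bb bkb rk rk rk bkb rk; joining the 17 pieces gives the next term.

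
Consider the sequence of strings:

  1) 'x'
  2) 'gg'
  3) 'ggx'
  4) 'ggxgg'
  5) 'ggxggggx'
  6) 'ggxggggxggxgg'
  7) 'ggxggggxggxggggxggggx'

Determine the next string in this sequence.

This is a Fibonacci-style word recurrence s(k) = s(k−1)·s(k−2): e.g. gg·x = ggx.
Continuing: ggxggggxggxggggxggggx · ggxggggxggxgg gives term 8.

ggxggggxggxggggxggggxggxggggxggxgg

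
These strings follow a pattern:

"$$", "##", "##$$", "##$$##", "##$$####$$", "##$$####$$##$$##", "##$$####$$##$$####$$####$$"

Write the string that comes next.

This is a Fibonacci-style word recurrence s(k) = s(k−1)·s(k−2): e.g. ##·$$ = ##$$.
So term 8 is ##$$####$$##$$####$$####$$·##$$####$$##$$##.

##$$####$$##$$####$$####$$##$$####$$##$$##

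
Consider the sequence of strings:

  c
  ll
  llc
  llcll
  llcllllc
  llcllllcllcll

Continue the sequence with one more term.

From term 3 onward, concatenate the last term with the second-to-last: ll·c = llc, llc·ll = llcll, …
So term 7 is llcllllcllcll·llcllllc.

llcllllcllcllllcllllc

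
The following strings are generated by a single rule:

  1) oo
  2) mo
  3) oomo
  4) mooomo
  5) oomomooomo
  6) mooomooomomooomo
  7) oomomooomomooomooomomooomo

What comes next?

From term 3 onward, concatenate the second-to-last term with the last: oo·mo = oomo, mo·oomo = mooomo, …
The next term joins mooomooomomooomo and oomomooomomooomooomomooomo.

mooomooomomooomooomomooomomooomooomomooomo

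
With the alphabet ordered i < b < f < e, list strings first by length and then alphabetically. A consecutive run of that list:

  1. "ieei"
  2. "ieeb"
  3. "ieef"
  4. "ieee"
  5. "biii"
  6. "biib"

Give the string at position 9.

bibi

Advancing 3 positions from biib through biib → biif → biie reaches term 9.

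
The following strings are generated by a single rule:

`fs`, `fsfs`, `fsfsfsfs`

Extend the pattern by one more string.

fsfsfsfsfsfsfsfs

Each string is two copies of the previous one concatenated.
So the next term is two copies of fsfsfsfs.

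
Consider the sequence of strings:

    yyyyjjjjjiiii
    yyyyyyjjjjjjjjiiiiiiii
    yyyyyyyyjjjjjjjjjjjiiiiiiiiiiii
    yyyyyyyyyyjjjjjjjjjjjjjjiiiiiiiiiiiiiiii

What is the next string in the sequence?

yyyyyyyyyyyyjjjjjjjjjjjjjjjjjiiiiiiiiiiiiiiiiiiii

Each string has the form y^{2n+2} j^{3n+2} i^{4n} (n = 1, 2, …).
Setting n = 5 gives 12, 17, 20 characters in each block.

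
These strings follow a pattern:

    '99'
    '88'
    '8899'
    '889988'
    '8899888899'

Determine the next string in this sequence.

8899888899889988

This is a Fibonacci-style word recurrence s(k) = s(k−1)·s(k−2): e.g. 88·99 = 8899.
Continuing: 8899888899 · 889988 gives term 6.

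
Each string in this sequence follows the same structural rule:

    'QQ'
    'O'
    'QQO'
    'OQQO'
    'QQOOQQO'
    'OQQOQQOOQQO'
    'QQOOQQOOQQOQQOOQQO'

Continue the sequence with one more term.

From term 3 onward, concatenate the second-to-last term with the last: QQ·O = QQO, O·QQO = OQQO, …
Continuing: OQQOQQOOQQO · QQOOQQOOQQOQQOOQQO gives term 8.

OQQOQQOOQQOQQOOQQOOQQOQQOOQQO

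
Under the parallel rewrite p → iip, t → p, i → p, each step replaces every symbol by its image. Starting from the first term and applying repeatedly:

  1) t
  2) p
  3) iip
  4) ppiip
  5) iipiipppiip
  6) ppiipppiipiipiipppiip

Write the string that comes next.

Rewriting the 21 symbols of ppiipppiipiipiipppiip one by one yields iip iip p p iip iip iip p p iip p p iip p p iip iip iip p p iip; concatenated:

iipiipppiipiipiipppiipppiipppiipiipiipppiip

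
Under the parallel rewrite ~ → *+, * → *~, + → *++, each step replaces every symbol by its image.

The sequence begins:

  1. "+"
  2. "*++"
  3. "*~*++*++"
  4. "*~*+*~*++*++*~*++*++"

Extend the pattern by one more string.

φ(*~*+*~*++*++*~*++*++) expands symbol-by-symbol to *~ *+ *~ *++ *~ *+ *~ *++ *++ *~ *++ *++ *~ *+ *~ *++ *++ *~ *++ *++; joining the 20 pieces gives the next term.

*~*+*~*++*~*+*~*++*++*~*++*++*~*+*~*++*++*~*++*++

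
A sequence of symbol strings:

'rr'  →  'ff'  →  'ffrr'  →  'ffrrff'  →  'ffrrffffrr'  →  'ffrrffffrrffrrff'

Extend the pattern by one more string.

ffrrffffrrffrrffffrrffffrr

This is a Fibonacci-style word recurrence s(k) = s(k−1)·s(k−2): e.g. ff·rr = ffrr.
Continuing: ffrrffffrrffrrff · ffrrffffrr gives term 7.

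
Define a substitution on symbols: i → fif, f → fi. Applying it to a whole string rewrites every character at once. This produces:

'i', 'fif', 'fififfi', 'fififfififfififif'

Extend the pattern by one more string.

fififfififfifififfififfifififfififfififfi

φ(fififfififfififif) expands symbol-by-symbol to fi fif fi fif fi fi fif fi fif fi fi fif fi fif fi fif fi; joining the 17 pieces gives the next term.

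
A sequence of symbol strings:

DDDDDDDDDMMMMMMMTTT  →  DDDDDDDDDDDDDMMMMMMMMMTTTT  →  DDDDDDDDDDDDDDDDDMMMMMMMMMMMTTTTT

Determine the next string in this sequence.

DDDDDDDDDDDDDDDDDDDDDMMMMMMMMMMMMMTTTTTT

Reading off run lengths: D runs 9, 13, 17; M runs 7, 9, 11; T runs 3, 4, 5 — each is linear in n, where the shown terms are n = 2, 3, 4.
For the next term, n = 5, so the run lengths are 21, 13, 6.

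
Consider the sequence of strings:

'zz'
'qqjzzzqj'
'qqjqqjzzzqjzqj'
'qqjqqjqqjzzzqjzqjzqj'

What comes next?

s(k+1) = qqj·s(k)·zqj, so each term gains qqj as a prefix and zqj as a suffix.
Applying this once more to qqjqqjqqjzzzqjzqjzqj:

qqjqqjqqjqqjzzzqjzqjzqjzqj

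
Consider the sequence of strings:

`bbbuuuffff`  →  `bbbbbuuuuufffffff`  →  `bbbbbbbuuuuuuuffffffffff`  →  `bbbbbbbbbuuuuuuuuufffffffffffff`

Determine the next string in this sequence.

Each string has the form b^{2n+1} u^{2n+1} f^{3n+1} (n = 1, 2, …).
At n = 5 the blocks have lengths 11, 11, 16.

bbbbbbbbbbbuuuuuuuuuuuffffffffffffffff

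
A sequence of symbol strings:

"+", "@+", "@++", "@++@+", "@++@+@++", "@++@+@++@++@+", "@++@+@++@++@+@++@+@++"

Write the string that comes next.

This is a Fibonacci-style word recurrence s(k) = s(k−1)·s(k−2): e.g. @+·+ = @++.
So term 8 is @++@+@++@++@+@++@+@++·@++@+@++@++@+.

@++@+@++@++@+@++@+@++@++@+@++@++@+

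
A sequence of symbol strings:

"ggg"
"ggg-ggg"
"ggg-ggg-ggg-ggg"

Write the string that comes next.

s(k+1) = s(k)·-·s(k) — each term doubles the last with '-' between the halves.
One more doubling of ggg-ggg-ggg-ggg gives the answer.

ggg-ggg-ggg-ggg-ggg-ggg-ggg-ggg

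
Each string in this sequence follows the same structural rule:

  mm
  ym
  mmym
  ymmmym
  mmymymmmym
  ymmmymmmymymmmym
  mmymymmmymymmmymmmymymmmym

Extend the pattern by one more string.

From term 3 onward, concatenate the second-to-last term with the last: mm·ym = mmym, ym·mmym = ymmmym, …
Continuing: ymmmymmmymymmmym · mmymymmmymymmmymmmymymmmym gives term 8.

ymmmymmmymymmmymmmymymmmymymmmymmmymymmmym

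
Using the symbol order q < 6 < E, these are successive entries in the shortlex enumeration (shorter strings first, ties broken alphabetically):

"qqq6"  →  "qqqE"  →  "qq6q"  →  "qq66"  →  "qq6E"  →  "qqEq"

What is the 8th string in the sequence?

qqEE

Advancing 2 positions from qqEq through qqEq → qqE6 reaches term 8.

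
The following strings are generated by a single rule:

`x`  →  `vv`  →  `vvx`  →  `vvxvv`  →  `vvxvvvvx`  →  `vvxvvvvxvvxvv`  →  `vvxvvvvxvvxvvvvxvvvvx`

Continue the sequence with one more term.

From term 3 onward, concatenate the last term with the second-to-last: vv·x = vvx, vvx·vv = vvxvv, …
So term 8 is vvxvvvvxvvxvvvvxvvvvx·vvxvvvvxvvxvv.

vvxvvvvxvvxvvvvxvvvvxvvxvvvvxvvxvv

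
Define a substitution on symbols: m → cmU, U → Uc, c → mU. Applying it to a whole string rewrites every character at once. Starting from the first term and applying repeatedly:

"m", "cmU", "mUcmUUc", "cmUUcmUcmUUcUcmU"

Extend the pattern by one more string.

mUcmUUcUcmUcmUUcmUcmUUcUcmUUcmUcmUUc

Replace each of the 16 characters of cmUUcmUcmUUcUcmU in place — mU cmU Uc Uc mU cmU Uc mU cmU Uc Uc mU Uc mU cmU Uc — and concatenate.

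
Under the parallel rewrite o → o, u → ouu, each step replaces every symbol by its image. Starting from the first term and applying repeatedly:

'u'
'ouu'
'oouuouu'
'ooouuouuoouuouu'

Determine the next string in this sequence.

Replace each of the 15 characters of ooouuouuoouuouu in place — o o o ouu ouu o ouu ouu o o ouu ouu o ouu ouu — and concatenate.

oooouuouuoouuouuooouuouuoouuouu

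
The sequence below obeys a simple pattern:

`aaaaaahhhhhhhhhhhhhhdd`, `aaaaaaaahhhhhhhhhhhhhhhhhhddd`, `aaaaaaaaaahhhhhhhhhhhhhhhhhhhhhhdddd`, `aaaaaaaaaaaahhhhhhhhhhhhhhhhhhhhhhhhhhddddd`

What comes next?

aaaaaaaaaaaaaahhhhhhhhhhhhhhhhhhhhhhhhhhhhhhdddddd

Each string has the form a^{2n} h^{4n+2} d^{n-1}, where the shown terms are n = 3, 4, 5, 6.
Setting n = 7 gives 14, 30, 6 characters in each block.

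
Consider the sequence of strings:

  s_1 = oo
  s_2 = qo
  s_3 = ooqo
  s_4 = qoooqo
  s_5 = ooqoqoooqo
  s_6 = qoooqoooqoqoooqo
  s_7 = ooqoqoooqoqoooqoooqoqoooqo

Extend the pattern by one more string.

From term 3 onward, concatenate the second-to-last term with the last: oo·qo = ooqo, qo·ooqo = qoooqo, …
So term 8 is qoooqoooqoqoooqo·ooqoqoooqoqoooqoooqoqoooqo.

qoooqoooqoqoooqoooqoqoooqoqoooqoooqoqoooqo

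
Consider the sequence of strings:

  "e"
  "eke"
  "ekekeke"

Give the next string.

Each string is two copies of the previous one joined by 'k'.
One more doubling of ekekeke gives the answer.

ekekekekekekeke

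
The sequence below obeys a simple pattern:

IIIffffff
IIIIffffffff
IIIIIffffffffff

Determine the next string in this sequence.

IIIIIIffffffffffff

The n-th term is n I's then 2n f's, where the shown terms are n = 3, 4, 5.
At n = 6 the blocks have lengths 6, 12.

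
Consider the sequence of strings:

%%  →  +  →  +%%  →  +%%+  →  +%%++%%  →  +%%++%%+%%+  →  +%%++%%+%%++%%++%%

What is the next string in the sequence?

From term 3 onward, concatenate the last term with the second-to-last: +·%% = +%%, +%%·+ = +%%+, …
Continuing: +%%++%%+%%++%%++%% · +%%++%%+%%+ gives term 8.

+%%++%%+%%++%%++%%+%%++%%+%%+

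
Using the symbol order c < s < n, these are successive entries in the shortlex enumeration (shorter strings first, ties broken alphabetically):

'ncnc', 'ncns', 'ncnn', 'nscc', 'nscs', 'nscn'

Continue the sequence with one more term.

The successor of nscn increments the rightmost position that isn't already n and resets every position after it to c.

nssc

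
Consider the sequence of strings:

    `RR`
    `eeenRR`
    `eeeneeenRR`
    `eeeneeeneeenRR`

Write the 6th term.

eeeneeeneeeneeeneeenRR

The strings grow by a fixed prefix eeen each time.
From eeeneeeneeenRR, 2 further steps: eeeneeeneeenRR → eeeneeeneeeneeenRR → (answer).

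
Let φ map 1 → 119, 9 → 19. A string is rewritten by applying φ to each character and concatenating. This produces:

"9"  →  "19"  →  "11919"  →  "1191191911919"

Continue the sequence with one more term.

1191191911911919119191191191911919

Applying the rule to each of the 13 symbols of 1191191911919 gives the pieces 119 119 19 119 119 19 119 19 119 119 19 119 19, which concatenate to the answer.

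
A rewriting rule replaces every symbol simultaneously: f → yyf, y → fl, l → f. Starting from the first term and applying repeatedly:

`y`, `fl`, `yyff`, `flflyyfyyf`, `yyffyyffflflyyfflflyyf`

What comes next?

flflyyfyyfflflyyfyyfyyffyyffflflyyfyyffyyffflflyyf

Replace each of the 22 characters of yyffyyffflflyyfflflyyf in place — fl fl yyf yyf fl fl yyf yyf yyf f yyf f fl fl yyf yyf f yyf f fl fl yyf — and concatenate.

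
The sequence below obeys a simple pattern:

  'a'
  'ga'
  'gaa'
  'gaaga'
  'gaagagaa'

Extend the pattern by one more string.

gaagagaagaaga

This is a Fibonacci-style word recurrence s(k) = s(k−1)·s(k−2): e.g. ga·a = gaa.
Continuing: gaagagaa · gaaga gives term 6.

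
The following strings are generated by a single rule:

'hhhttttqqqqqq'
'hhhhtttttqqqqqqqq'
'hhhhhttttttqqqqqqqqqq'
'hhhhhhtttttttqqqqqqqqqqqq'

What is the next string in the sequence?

hhhhhhhttttttttqqqqqqqqqqqqqq

The n-th term is n h's then n+1 t's then 2n q's, where the shown terms are n = 3, 4, 5, 6.
At n = 7 the blocks have lengths 7, 8, 14.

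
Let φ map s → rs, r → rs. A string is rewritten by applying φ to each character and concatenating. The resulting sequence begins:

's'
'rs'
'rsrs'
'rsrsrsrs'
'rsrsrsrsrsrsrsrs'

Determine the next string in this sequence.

Rewriting the 16 symbols of rsrsrsrsrsrsrsrs one by one yields rs rs rs rs rs rs rs rs rs rs rs rs rs rs rs rs; concatenated:

rsrsrsrsrsrsrsrsrsrsrsrsrsrsrsrs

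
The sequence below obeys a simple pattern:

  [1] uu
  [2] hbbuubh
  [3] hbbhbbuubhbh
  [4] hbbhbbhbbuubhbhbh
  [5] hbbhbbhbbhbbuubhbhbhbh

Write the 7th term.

Each term wraps the previous one in hbb on the left and bh on the right.
From hbbhbbhbbhbbuubhbhbhbh, 2 further steps: hbbhbbhbbhbbuubhbhbhbh → hbbhbbhbbhbbhbbuubhbhbhbhbh → (answer).

hbbhbbhbbhbbhbbhbbuubhbhbhbhbhbh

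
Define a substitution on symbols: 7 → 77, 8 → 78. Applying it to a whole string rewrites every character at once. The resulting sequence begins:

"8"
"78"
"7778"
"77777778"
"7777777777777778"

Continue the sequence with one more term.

Applying the rule to each of the 16 symbols of 7777777777777778 gives the pieces 77 77 77 77 77 77 77 77 77 77 77 77 77 77 77 78, which concatenate to the answer.

77777777777777777777777777777778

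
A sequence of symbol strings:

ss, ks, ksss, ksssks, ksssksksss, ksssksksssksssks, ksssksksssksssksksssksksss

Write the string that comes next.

From term 3 onward, concatenate the last term with the second-to-last: ks·ss = ksss, ksss·ks = ksssks, …
So term 8 is ksssksksssksssksksssksksss·ksssksksssksssks.

ksssksksssksssksksssksksssksssksksssksssks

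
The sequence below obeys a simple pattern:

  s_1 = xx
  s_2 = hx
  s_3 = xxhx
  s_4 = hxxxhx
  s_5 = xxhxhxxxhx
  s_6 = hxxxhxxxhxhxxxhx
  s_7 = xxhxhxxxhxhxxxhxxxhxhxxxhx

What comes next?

This is a Fibonacci-style word recurrence s(k) = s(k−2)·s(k−1): e.g. xx·hx = xxhx.
The next term joins hxxxhxxxhxhxxxhx and xxhxhxxxhxhxxxhxxxhxhxxxhx.

hxxxhxxxhxhxxxhxxxhxhxxxhxhxxxhxxxhxhxxxhx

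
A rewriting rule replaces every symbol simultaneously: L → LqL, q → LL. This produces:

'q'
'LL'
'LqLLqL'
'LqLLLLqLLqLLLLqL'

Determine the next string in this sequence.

Replace each of the 16 characters of LqLLLLqLLqLLLLqL in place — LqL LL LqL LqL LqL LqL LL LqL LqL LL LqL LqL LqL LqL LL LqL — and concatenate.

LqLLLLqLLqLLqLLqLLLLqLLqLLLLqLLqLLqLLqLLLLqL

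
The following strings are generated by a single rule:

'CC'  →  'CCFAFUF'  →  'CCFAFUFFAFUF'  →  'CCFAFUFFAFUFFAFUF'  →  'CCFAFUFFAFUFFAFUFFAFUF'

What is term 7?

CCFAFUFFAFUFFAFUFFAFUFFAFUFFAFUF

Each term is the previous one with FAFUF appended.
From CCFAFUFFAFUFFAFUFFAFUF, 2 further steps: CCFAFUFFAFUFFAFUFFAFUF → CCFAFUFFAFUFFAFUFFAFUFFAFUF → (answer).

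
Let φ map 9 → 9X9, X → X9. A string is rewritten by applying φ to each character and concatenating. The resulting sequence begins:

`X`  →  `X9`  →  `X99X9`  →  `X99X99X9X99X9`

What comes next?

Rewriting the 13 symbols of X99X99X9X99X9 one by one yields X9 9X9 9X9 X9 9X9 9X9 X9 9X9 X9 9X9 9X9 X9 9X9; concatenated:

X99X99X9X99X99X9X99X9X99X99X9X99X9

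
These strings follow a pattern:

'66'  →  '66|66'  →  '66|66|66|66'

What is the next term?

Each string is two copies of the previous one joined by '|'.
So the next term is two copies of 66|66|66|66 with '|' between the halves.

66|66|66|66|66|66|66|66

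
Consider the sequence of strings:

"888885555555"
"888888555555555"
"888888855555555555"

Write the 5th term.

Term n consists of n+2 8's, followed by 2n+1 5's, where the shown terms are n = 3, 4, 5.
For term 5, n = 7, so the run lengths are 9, 15.

888888888555555555555555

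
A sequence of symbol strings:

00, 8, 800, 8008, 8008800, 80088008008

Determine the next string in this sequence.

800880080088008800

From term 3 onward, concatenate the last term with the second-to-last: 8·00 = 800, 800·8 = 8008, …
The next term joins 80088008008 and 8008800.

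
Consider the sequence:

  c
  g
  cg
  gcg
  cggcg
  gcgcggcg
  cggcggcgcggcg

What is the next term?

gcgcggcgcggcggcgcggcg

This is a Fibonacci-style word recurrence s(k) = s(k−2)·s(k−1): e.g. c·g = cg.
Continuing: gcgcggcg · cggcggcgcggcg gives term 8.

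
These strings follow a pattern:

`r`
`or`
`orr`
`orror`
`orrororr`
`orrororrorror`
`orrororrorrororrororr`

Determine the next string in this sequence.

From term 3 onward, concatenate the last term with the second-to-last: or·r = orr, orr·or = orror, …
Continuing: orrororrorrororrororr · orrororrorror gives term 8.

orrororrorrororrororrorrororrorror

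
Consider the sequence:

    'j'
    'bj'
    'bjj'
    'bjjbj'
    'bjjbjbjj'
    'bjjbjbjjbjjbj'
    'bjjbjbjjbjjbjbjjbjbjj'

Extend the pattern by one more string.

Each term (from the third on) is the previous term followed by the one before it: term 3 = bj·j = bjj.
The next term joins bjjbjbjjbjjbjbjjbjbjj and bjjbjbjjbjjbj.

bjjbjbjjbjjbjbjjbjbjjbjjbjbjjbjjbj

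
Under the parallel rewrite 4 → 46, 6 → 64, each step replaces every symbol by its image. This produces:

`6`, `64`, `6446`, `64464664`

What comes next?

Rewriting each symbol of 64464664: 6→64, 4→46, 4→46, 6→64, 4→46, 6→64, 6→64, 4→46, which concatenates to 64 46 46 64 46 64 64 46.

6446466446646446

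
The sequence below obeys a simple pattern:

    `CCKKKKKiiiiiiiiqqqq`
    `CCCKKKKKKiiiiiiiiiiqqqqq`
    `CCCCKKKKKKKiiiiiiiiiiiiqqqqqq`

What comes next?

CCCCCKKKKKKKKiiiiiiiiiiiiiiqqqqqqq

The n-th term is n-1 C's then n+2 K's then 2n+2 i's then n+1 q's, where the shown terms are n = 3, 4, 5.
Setting n = 6 gives 5, 8, 14, 7 characters in each block.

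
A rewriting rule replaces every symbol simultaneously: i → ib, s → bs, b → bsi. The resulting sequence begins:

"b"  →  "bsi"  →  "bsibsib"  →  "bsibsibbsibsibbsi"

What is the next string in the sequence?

Replace each of the 17 characters of bsibsibbsibsibbsi in place — bsi bs ib bsi bs ib bsi bsi bs ib bsi bs ib bsi bsi bs ib — and concatenate.

bsibsibbsibsibbsibsibsibbsibsibbsibsibsib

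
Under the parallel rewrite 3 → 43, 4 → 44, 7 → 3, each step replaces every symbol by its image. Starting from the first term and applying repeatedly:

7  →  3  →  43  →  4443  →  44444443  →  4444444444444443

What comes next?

44444444444444444444444444444443

Replace each of the 16 characters of 4444444444444443 in place — 44 44 44 44 44 44 44 44 44 44 44 44 44 44 44 43 — and concatenate.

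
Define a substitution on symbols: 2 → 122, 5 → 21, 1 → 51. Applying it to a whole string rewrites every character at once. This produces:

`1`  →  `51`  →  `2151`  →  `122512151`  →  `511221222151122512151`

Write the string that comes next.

φ(511221222151122512151) expands symbol-by-symbol to 21 51 51 122 122 51 122 122 122 51 21 51 51 122 122 21 51 122 51 21 51; joining the 21 pieces gives the next term.

21515112212251122122122512151511221222151122512151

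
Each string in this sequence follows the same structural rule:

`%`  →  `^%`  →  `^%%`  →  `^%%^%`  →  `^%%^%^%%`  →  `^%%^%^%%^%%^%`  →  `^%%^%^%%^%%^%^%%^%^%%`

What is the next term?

^%%^%^%%^%%^%^%%^%^%%^%%^%^%%^%%^%

From term 3 onward, concatenate the last term with the second-to-last: ^%·% = ^%%, ^%%·^% = ^%%^%, …
So term 8 is ^%%^%^%%^%%^%^%%^%^%%·^%%^%^%%^%%^%.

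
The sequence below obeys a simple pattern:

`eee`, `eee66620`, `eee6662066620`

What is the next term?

eee666206662066620

Every step adds 66620 to the end: s(k+1) = s(k)·66620.
So the next term is eee6662066620·66620.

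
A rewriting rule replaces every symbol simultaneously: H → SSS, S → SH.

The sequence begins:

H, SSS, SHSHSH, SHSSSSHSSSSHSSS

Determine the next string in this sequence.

SHSSSSHSHSHSHSSSSHSHSHSHSSSSHSHSH

Applying the rule to each of the 15 symbols of SHSSSSHSSSSHSSS gives the pieces SH SSS SH SH SH SH SSS SH SH SH SH SSS SH SH SH, which concatenate to the answer.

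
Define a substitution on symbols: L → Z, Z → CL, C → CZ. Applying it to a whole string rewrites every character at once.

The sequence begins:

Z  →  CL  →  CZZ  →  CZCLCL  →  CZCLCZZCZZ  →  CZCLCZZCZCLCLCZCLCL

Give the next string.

Applying the rule to each of the 19 symbols of CZCLCZZCZCLCLCZCLCL gives the pieces CZ CL CZ Z CZ CL CL CZ CL CZ Z CZ Z CZ CL CZ Z CZ Z, which concatenate to the answer.

CZCLCZZCZCLCLCZCLCZZCZZCZCLCZZCZZ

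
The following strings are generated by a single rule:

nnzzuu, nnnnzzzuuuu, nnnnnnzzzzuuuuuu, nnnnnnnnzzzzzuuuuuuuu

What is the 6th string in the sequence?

Each string has the form n^{2n} z^{n+1} u^{2n} (n = 1, 2, …).
At n = 6 the blocks have lengths 12, 7, 12.

nnnnnnnnnnnnzzzzzzzuuuuuuuuuuuu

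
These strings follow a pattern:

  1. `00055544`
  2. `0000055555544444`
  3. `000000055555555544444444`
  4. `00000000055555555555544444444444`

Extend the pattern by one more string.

0000000000055555555555555544444444444444

Each string has the form 0^{2n+1} 5^{3n} 4^{3n-1} (n = 1, 2, …).
At n = 5 the blocks have lengths 11, 15, 14.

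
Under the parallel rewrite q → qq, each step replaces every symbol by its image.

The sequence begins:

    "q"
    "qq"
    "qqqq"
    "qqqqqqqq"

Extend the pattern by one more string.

Rewriting each symbol of qqqqqqqq: q→qq, q→qq, q→qq, q→qq, q→qq, q→qq, q→qq, q→qq, which concatenates to qq qq qq qq qq qq qq qq.

qqqqqqqqqqqqqqqq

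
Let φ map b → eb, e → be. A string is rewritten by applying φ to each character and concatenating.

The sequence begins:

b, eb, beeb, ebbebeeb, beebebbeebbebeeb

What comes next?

ebbebeebbeebebbebeebebbeebbebeeb

Replace each of the 16 characters of beebebbeebbebeeb in place — eb be be eb be eb eb be be eb eb be eb be be eb — and concatenate.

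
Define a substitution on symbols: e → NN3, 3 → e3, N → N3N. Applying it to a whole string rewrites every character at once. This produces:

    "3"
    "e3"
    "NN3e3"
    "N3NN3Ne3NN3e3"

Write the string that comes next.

N3Ne3N3NN3Ne3N3NNN3e3N3NN3Ne3NN3e3

Applying the rule to each of the 13 symbols of N3NN3Ne3NN3e3 gives the pieces N3N e3 N3N N3N e3 N3N NN3 e3 N3N N3N e3 NN3 e3, which concatenate to the answer.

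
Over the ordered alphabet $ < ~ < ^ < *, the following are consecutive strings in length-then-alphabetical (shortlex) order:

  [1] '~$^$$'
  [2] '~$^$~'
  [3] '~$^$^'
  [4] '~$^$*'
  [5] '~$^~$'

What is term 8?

Advancing 3 positions from ~$^~$ through ~$^~$ → ~$^~~ → ~$^~^ reaches term 8.

~$^~*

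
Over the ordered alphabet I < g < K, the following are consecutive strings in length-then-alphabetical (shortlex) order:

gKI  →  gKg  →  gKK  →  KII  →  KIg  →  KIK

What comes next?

Treat KIK as a base-3 numeral over the given alphabet and add one, carrying through any trailing K's.

KgI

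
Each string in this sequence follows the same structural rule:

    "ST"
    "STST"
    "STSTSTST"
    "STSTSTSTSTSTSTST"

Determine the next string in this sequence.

STSTSTSTSTSTSTSTSTSTSTSTSTSTSTST

s(k+1) = s(k)·s(k) — each term doubles the last.
So the next term is two copies of STSTSTSTSTSTSTST.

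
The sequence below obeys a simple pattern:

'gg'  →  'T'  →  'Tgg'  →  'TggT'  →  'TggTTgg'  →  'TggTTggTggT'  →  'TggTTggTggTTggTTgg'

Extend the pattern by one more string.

This is a Fibonacci-style word recurrence s(k) = s(k−1)·s(k−2): e.g. T·gg = Tgg.
So term 8 is TggTTggTggTTggTTgg·TggTTggTggT.

TggTTggTggTTggTTggTggTTggTggT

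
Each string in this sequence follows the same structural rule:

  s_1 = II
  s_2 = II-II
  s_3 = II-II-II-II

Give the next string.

Each string is two copies of the previous one joined by '-'.
So the next term is two copies of II-II-II-II with '-' between the halves.

II-II-II-II-II-II-II-II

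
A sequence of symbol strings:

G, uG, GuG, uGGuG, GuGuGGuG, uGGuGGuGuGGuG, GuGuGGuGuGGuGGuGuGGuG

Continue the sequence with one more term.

This is a Fibonacci-style word recurrence s(k) = s(k−2)·s(k−1): e.g. G·uG = GuG.
So term 8 is uGGuGGuGuGGuG·GuGuGGuGuGGuGGuGuGGuG.

uGGuGGuGuGGuGGuGuGGuGuGGuGGuGuGGuG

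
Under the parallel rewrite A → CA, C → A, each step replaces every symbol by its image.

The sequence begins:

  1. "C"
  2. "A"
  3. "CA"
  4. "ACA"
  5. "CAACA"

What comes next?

ACACAACA

Expanding CAACA: C→A, A→CA, A→CA, C→A, A→CA. Concatenated: A CA CA A CA.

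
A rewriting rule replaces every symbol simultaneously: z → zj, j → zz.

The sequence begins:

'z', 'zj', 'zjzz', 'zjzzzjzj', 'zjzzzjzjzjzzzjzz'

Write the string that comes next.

φ(zjzzzjzjzjzzzjzz) expands symbol-by-symbol to zj zz zj zj zj zz zj zz zj zz zj zj zj zz zj zj; joining the 16 pieces gives the next term.

zjzzzjzjzjzzzjzzzjzzzjzjzjzzzjzj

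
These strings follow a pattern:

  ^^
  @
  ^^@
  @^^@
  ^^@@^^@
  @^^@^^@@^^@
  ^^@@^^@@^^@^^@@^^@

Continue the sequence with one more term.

@^^@^^@@^^@^^@@^^@@^^@^^@@^^@

Each term (from the third on) is the two preceding terms concatenated in order: term 3 = ^^·@ = ^^@.
The next term joins @^^@^^@@^^@ and ^^@@^^@@^^@^^@@^^@.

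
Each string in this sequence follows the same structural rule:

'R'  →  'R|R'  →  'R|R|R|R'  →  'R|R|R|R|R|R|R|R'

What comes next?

s(k+1) = s(k)·|·s(k) — each term doubles the last with '|' between the halves.
Doubling R|R|R|R|R|R|R|R with '|' between the halves:

R|R|R|R|R|R|R|R|R|R|R|R|R|R|R|R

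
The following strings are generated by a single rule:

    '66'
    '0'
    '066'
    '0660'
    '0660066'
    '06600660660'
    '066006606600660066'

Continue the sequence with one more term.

06600660660066006606600660660

This is a Fibonacci-style word recurrence s(k) = s(k−1)·s(k−2): e.g. 0·66 = 066.
The next term joins 066006606600660066 and 06600660660.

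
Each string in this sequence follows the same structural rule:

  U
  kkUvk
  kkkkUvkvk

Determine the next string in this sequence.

Each term wraps the previous one in kk on the left and vk on the right.
So the next term is kk·kkkkUvkvk·vk.

kkkkkkUvkvkvk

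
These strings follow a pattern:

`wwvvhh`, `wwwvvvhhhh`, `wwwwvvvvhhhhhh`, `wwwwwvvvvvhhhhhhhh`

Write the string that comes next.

The n-th term is n+1 w's then n+1 v's then 2n h's (n = 1, 2, …).
Setting n = 5 gives 6, 6, 10 characters in each block.

wwwwwwvvvvvvhhhhhhhhhh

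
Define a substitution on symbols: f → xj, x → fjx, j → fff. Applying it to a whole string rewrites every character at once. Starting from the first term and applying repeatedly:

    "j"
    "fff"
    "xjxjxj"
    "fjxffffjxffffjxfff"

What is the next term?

φ(fjxffffjxffffjxfff) expands symbol-by-symbol to xj fff fjx xj xj xj xj fff fjx xj xj xj xj fff fjx xj xj xj; joining the 18 pieces gives the next term.

xjffffjxxjxjxjxjffffjxxjxjxjxjffffjxxjxjxj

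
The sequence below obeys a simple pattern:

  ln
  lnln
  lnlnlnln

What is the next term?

s(k+1) = s(k)·s(k) — each term doubles the last.
Doubling lnlnlnln:

lnlnlnlnlnlnlnln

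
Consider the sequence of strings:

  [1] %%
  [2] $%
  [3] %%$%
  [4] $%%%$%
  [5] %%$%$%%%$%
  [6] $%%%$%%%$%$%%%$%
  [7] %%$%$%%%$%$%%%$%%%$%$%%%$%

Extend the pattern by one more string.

This is a Fibonacci-style word recurrence s(k) = s(k−2)·s(k−1): e.g. %%·$% = %%$%.
So term 8 is $%%%$%%%$%$%%%$%·%%$%$%%%$%$%%%$%%%$%$%%%$%.

$%%%$%%%$%$%%%$%%%$%$%%%$%$%%%$%%%$%$%%%$%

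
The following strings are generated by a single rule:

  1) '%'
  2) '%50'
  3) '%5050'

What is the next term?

%505050

The strings grow by a fixed suffix 50 each time.
One more step from %5050 gives the answer.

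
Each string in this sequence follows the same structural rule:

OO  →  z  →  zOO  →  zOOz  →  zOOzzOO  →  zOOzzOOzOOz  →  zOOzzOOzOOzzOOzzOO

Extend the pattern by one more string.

From term 3 onward, concatenate the last term with the second-to-last: z·OO = zOO, zOO·z = zOOz, …
So term 8 is zOOzzOOzOOzzOOzzOO·zOOzzOOzOOz.

zOOzzOOzOOzzOOzzOOzOOzzOOzOOz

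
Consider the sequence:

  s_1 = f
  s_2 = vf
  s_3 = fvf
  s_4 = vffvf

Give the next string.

fvfvffvf

Each term (from the third on) is the two preceding terms concatenated in order: term 3 = f·vf = fvf.
Continuing: fvf · vffvf gives term 5.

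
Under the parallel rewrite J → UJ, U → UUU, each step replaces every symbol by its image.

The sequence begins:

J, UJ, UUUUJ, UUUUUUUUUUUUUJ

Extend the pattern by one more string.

UUUUUUUUUUUUUUUUUUUUUUUUUUUUUUUUUUUUUUUUJ

Replace each of the 14 characters of UUUUUUUUUUUUUJ in place — UUU UUU UUU UUU UUU UUU UUU UUU UUU UUU UUU UUU UUU UJ — and concatenate.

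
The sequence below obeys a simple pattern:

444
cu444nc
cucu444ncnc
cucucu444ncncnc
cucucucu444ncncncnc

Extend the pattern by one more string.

s(k+1) = cu·s(k)·nc, so each term gains cu as a prefix and nc as a suffix.
Applying this once more to cucucucu444ncncncnc:

cucucucucu444ncncncncnc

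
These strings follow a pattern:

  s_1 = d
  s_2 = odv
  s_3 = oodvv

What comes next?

ooodvvv

s(k+1) = o·s(k)·v, so each term gains o as a prefix and v as a suffix.
So the next term is o·oodvv·v.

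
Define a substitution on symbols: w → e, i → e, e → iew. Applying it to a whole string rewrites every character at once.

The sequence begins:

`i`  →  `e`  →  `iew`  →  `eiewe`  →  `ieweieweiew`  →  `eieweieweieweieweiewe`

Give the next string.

Applying the rule to each of the 21 symbols of eieweieweieweieweiewe gives the pieces iew e iew e iew e iew e iew e iew e iew e iew e iew e iew e iew, which concatenate to the answer.

ieweieweieweieweieweieweieweieweieweieweiew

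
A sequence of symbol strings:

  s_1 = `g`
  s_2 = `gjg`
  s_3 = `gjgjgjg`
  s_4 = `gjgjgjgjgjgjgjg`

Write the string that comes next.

gjgjgjgjgjgjgjgjgjgjgjgjgjgjgjg

Each string is two copies of the previous one joined by 'j'.
One more doubling of gjgjgjgjgjgjgjg gives the answer.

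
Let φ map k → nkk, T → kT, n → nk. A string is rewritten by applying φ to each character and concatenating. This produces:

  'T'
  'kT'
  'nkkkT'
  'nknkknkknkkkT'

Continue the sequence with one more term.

Rewriting the 13 symbols of nknkknkknkkkT one by one yields nk nkk nk nkk nkk nk nkk nkk nk nkk nkk nkk kT; concatenated:

nknkknknkknkknknkknkknknkknkknkkkT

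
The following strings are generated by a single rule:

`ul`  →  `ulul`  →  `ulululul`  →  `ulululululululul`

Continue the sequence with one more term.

ulululululululululululululululul

Each string is two copies of the previous one concatenated.
One more doubling of ulululululululul gives the answer.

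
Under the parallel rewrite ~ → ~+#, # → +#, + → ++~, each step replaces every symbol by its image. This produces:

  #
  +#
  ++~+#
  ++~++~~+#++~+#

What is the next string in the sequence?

Replace each of the 14 characters of ++~++~~+#++~+# in place — ++~ ++~ ~+# ++~ ++~ ~+# ~+# ++~ +# ++~ ++~ ~+# ++~ +# — and concatenate.

++~++~~+#++~++~~+#~+#++~+#++~++~~+#++~+#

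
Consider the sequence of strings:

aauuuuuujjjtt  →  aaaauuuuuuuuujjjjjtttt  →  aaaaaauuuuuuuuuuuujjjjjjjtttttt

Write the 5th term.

aaaaaaaaaauuuuuuuuuuuuuuuuuujjjjjjjjjjjtttttttttt

Reading off run lengths: a runs 2, 4, 6; u runs 6, 9, 12; j runs 3, 5, 7; t runs 2, 4, 6 — each is linear in n (n = 1, 2, …).
For term 5, n = 5, so the run lengths are 10, 18, 11, 10.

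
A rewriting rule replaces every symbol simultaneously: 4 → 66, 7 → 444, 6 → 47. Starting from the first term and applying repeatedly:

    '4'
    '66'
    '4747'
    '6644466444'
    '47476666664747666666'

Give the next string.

φ(47476666664747666666) expands symbol-by-symbol to 66 444 66 444 47 47 47 47 47 47 66 444 66 444 47 47 47 47 47 47; joining the 20 pieces gives the next term.

66444664444747474747476644466444474747474747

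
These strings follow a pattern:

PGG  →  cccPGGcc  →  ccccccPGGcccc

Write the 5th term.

Each term wraps the previous one in ccc on the left and cc on the right.
From ccccccPGGcccc, 2 further steps: ccccccPGGcccc → cccccccccPGGcccccc → (answer).

ccccccccccccPGGcccccccc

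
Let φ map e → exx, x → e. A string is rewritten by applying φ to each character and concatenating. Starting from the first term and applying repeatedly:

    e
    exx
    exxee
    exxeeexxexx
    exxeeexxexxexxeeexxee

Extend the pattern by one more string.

Applying the rule to each of the 21 symbols of exxeeexxexxexxeeexxee gives the pieces exx e e exx exx exx e e exx e e exx e e exx exx exx e e exx exx, which concatenate to the answer.

exxeeexxexxexxeeexxeeexxeeexxexxexxeeexxexx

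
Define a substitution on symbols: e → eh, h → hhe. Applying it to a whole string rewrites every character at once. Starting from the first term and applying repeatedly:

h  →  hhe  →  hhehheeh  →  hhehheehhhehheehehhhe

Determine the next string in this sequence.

Rewriting the 21 symbols of hhehheehhhehheehehhhe one by one yields hhe hhe eh hhe hhe eh eh hhe hhe hhe eh hhe hhe eh eh hhe eh hhe hhe hhe eh; concatenated:

hhehheehhhehheehehhhehhehheehhhehheehehhheehhhehhehheeh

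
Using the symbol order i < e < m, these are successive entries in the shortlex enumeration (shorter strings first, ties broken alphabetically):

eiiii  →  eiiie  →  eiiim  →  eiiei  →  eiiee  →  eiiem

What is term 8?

Advancing 2 positions from eiiem through eiiem → eiimi reaches term 8.

eiime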